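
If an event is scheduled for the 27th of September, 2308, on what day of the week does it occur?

Doomsday rule: the anchor day for the 2300s is Wednesday. For year 08: 8÷12 = 0 r 8, and 8÷4 = 2, so 0+8+2 = 10.
Wednesday + 10 ≡ Saturday — that's 2308's doomsday.
In September the doomsday date is Sep 5.
Sep 27 is 22 days after Sep 5; 22 mod 7 = 1, so Saturday + 1 = Sunday.

Sunday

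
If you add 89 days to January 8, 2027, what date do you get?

April 7, 2027

Jan has 31 days: +24 → Feb 1, 2027 (65 left).
Feb has 28 days: +28 → Mar 1, 2027 (37 left).
Mar has 31 days: +31 → Apr 1, 2027 (6 left).
+6 → Apr 7, 2027.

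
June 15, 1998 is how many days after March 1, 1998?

Mar 1, 1998 → Apr 1, 1998: 31 days (March has 31).
Apr 1, 1998 → May 1, 1998: 30 days (April has 30).
May 1, 1998 → Jun 1, 1998: 31 days (May has 31).
Jun 1, 1998 → Jun 15, 1998: 14 days.
Total: 106 days.

106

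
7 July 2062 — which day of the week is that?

Doomsday rule: the anchor day for the 2000s is Tuesday. For year 62: 62÷12 = 5 r 2, and 2÷4 = 0, so 5+2+0 = 7.
Tuesday + 7 ≡ Tuesday — that's 2062's doomsday.
In July the doomsday date is Jul 11.
Jul 7 is 4 days before Jul 11; 4 mod 7 = 4, so Tuesday − 4 = Friday.

Friday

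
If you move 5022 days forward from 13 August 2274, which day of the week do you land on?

Aug 13, 2274 is a Thursday.
5022 mod 7 = 3, so 5022 days after a Thursday is Thursday + 3 = Sunday.

Sunday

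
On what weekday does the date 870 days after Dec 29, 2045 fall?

Dec 29, 2045 is a Friday.
870 mod 7 = 2, so 870 days after a Friday is Friday + 2 = Sunday.

Sunday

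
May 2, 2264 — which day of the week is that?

Doomsday rule: the anchor day for the 2200s is Friday. For year 64: 64÷12 = 5 r 4, and 4÷4 = 1, so 5+4+1 = 10.
Friday + 10 ≡ Monday — that's 2264's doomsday.
In May the doomsday date is May 9.
May 2 is 7 days before May 9; 7 mod 7 = 0, so Monday − 0 = Monday.

Monday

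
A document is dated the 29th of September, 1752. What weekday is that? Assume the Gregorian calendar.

Doomsday rule: the anchor day for the 1700s is Sunday. For year 52: 52÷12 = 4 r 4, and 4÷4 = 1, so 4+4+1 = 9.
Sunday + 9 ≡ Tuesday — that's 1752's doomsday.
In September the doomsday date is Sep 5.
Sep 29 is 24 days after Sep 5; 24 mod 7 = 3, so Tuesday + 3 = Friday.

Friday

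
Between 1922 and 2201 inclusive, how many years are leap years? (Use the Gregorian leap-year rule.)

68

Multiples of 4 in [1922,2201]: 70.
Of those, multiples of 100: 3 (not leap unless ÷400).
Multiples of 400: 1.
Leap years = 70 − 3 + 1 = 68.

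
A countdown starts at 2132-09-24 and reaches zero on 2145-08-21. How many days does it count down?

Sep 24, 2132 → Sep 24, 2133: 365 days.
Sep 24, 2133 → Sep 24, 2134: 365 days.
Sep 24, 2134 → Sep 24, 2135: 365 days.
Sep 24, 2135 → Sep 24, 2136: 366 days (Feb 29, 2136 is in that span).
Sep 24, 2136 → Sep 24, 2137: 365 days.
Sep 24, 2137 → Sep 24, 2138: 365 days.
Sep 24, 2138 → Sep 24, 2139: 365 days.
Sep 24, 2139 → Sep 24, 2140: 366 days (Feb 29, 2140 is in that span).
Sep 24, 2140 → Sep 24, 2141: 365 days.
Sep 24, 2141 → Sep 24, 2142: 365 days.
Sep 24, 2142 → Sep 24, 2143: 365 days.
Sep 24, 2143 → Sep 24, 2144: 366 days (Feb 29, 2144 is in that span).
Sep 24, 2144 → Oct 24, 2144: 30 days (September has 30).
Oct 24, 2144 → Nov 24, 2144: 31 days (October has 31).
Nov 24, 2144 → Dec 24, 2144: 30 days (November has 30).
Dec 24, 2144 → Jan 24, 2145: 31 days (December has 31).
Jan 24, 2145 → Feb 24, 2145: 31 days (January has 31).
Feb 24, 2145 → Mar 24, 2145: 28 days (February has 28).
Mar 24, 2145 → Apr 24, 2145: 31 days (March has 31).
Apr 24, 2145 → May 24, 2145: 30 days (April has 30).
May 24, 2145 → Jun 24, 2145: 31 days (May has 31).
Jun 24, 2145 → Jul 24, 2145: 30 days (June has 30).
Jul 24, 2145 → Aug 21, 2145: 28 days.
Total: 4714 days.

4714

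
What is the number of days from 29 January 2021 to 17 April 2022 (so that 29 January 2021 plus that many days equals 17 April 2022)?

443

Jan 29, 2021 → Jan 29, 2022: 365 days.
Jan 29, 2022 → Feb 28, 2022: 30 days (January has 31).
Feb 28, 2022 → Mar 28, 2022: 28 days (February has 28).
Mar 28, 2022 → Apr 17, 2022: 20 days.
Total: 443 days.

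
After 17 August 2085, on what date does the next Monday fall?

August 20, 2085

Aug 17, 2085 is a Friday.
From Friday to the next Monday is 3 days.
Aug 17, 2085 + 3 = Aug 20, 2085.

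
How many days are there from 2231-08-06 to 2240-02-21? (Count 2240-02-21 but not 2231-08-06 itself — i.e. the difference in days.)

Aug 6, 2231 → Aug 6, 2232: 366 days (Feb 29, 2232 is in that span).
Aug 6, 2232 → Aug 6, 2233: 365 days.
Aug 6, 2233 → Aug 6, 2234: 365 days.
Aug 6, 2234 → Aug 6, 2235: 365 days.
Aug 6, 2235 → Aug 6, 2236: 366 days (Feb 29, 2236 is in that span).
Aug 6, 2236 → Aug 6, 2237: 365 days.
Aug 6, 2237 → Aug 6, 2238: 365 days.
Aug 6, 2238 → Aug 6, 2239: 365 days.
Aug 6, 2239 → Sep 6, 2239: 31 days (August has 31).
Sep 6, 2239 → Oct 6, 2239: 30 days (September has 30).
Oct 6, 2239 → Nov 6, 2239: 31 days (October has 31).
Nov 6, 2239 → Dec 6, 2239: 30 days (November has 30).
Dec 6, 2239 → Jan 6, 2240: 31 days (December has 31).
Jan 6, 2240 → Feb 6, 2240: 31 days (January has 31).
Feb 6, 2240 → Feb 21, 2240: 15 days.
Total: 3121 days.

3121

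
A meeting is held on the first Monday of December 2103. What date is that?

December 3, 2103

December 1, 2103 is a Saturday.
The first Monday is therefore December 3 (2 days later).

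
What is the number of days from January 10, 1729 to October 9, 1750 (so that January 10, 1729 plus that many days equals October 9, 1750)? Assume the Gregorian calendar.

Jan 10, 1729 → Jan 10, 1730: 365 days.
Jan 10, 1730 → Jan 10, 1731: 365 days.
Jan 10, 1731 → Jan 10, 1732: 365 days.
Jan 10, 1732 → Jan 10, 1733: 366 days (Feb 29, 1732 is in that span).
Jan 10, 1733 → Jan 10, 1734: 365 days.
Jan 10, 1734 → Jan 10, 1735: 365 days.
Jan 10, 1735 → Jan 10, 1736: 365 days.
Jan 10, 1736 → Jan 10, 1737: 366 days (Feb 29, 1736 is in that span).
Jan 10, 1737 → Jan 10, 1738: 365 days.
Jan 10, 1738 → Jan 10, 1739: 365 days.
Jan 10, 1739 → Jan 10, 1740: 365 days.
Jan 10, 1740 → Jan 10, 1741: 366 days (Feb 29, 1740 is in that span).
Jan 10, 1741 → Jan 10, 1742: 365 days.
Jan 10, 1742 → Jan 10, 1743: 365 days.
Jan 10, 1743 → Jan 10, 1744: 365 days.
Jan 10, 1744 → Jan 10, 1745: 366 days (Feb 29, 1744 is in that span).
Jan 10, 1745 → Jan 10, 1746: 365 days.
Jan 10, 1746 → Jan 10, 1747: 365 days.
Jan 10, 1747 → Jan 10, 1748: 365 days.
Jan 10, 1748 → Jan 10, 1749: 366 days (Feb 29, 1748 is in that span).
Jan 10, 1749 → Jan 10, 1750: 365 days.
Jan 10, 1750 → Feb 10, 1750: 31 days (January has 31).
Feb 10, 1750 → Mar 10, 1750: 28 days (February has 28).
Mar 10, 1750 → Apr 10, 1750: 31 days (March has 31).
Apr 10, 1750 → May 10, 1750: 30 days (April has 30).
May 10, 1750 → Jun 10, 1750: 31 days (May has 31).
Jun 10, 1750 → Jul 10, 1750: 30 days (June has 30).
Jul 10, 1750 → Aug 10, 1750: 31 days (July has 31).
Aug 10, 1750 → Sep 10, 1750: 31 days (August has 31).
Sep 10, 1750 → Oct 9, 1750: 29 days.
Total: 7942 days.

7942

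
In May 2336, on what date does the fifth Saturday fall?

May 1, 2336 is a Friday.
The first Saturday is therefore May 2 (1 days later).
The fifth Saturday is 2 + 4×7 = May 30.

May 30, 2336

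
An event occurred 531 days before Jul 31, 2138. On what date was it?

February 15, 2137

−365 (one year) → Jul 31, 2137 (166 left).
−31 → Jun 30, 2137 (end of Jun, 30 days; 135 left).
−30 → May 31, 2137 (end of May, 31 days; 105 left).
−31 → Apr 30, 2137 (end of Apr, 30 days; 74 left).
−30 → Mar 31, 2137 (end of Mar, 31 days; 44 left).
−31 → Feb 28, 2137 (end of Feb, 28 days; 13 left).
−13 → Feb 15, 2137.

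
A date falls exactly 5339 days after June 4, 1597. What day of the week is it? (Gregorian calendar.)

First find the weekday of Jun 4, 1597. Doomsday rule: the anchor day for the 1500s is Wednesday. For year 97: 97÷12 = 8 r 1, and 1÷4 = 0, so 8+1+0 = 9.
Wednesday + 9 ≡ Friday — that's 1597's doomsday.
In June the doomsday date is Jun 6.
Jun 4 is 2 days before Jun 6; 2 mod 7 = 2, so Friday − 2 = Wednesday.
5339 mod 7 = 5, so 5339 days after a Wednesday is Wednesday + 5 = Monday.

Monday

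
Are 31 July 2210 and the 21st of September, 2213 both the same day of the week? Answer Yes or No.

From Jul 31, 2210 to Sep 21, 2213 is 1148 days.
1148 mod 7 = 0, so they are the same weekday.
(Jul 31, 2210 is a Tuesday; Sep 21, 2213 is a Tuesday.)

Yes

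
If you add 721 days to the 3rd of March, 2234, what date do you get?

February 22, 2236

+365 (one year) → Mar 3, 2235 (356 left).
Mar has 31 days: +29 → Apr 1, 2235 (327 left).
Apr has 30 days: +30 → May 1, 2235 (297 left).
May has 31 days: +31 → Jun 1, 2235 (266 left).
Jun has 30 days: +30 → Jul 1, 2235 (236 left).
Jul has 31 days: +31 → Aug 1, 2235 (205 left).
Aug has 31 days: +31 → Sep 1, 2235 (174 left).
Sep has 30 days: +30 → Oct 1, 2235 (144 left).
Oct has 31 days: +31 → Nov 1, 2235 (113 left).
Nov has 30 days: +30 → Dec 1, 2235 (83 left).
Dec has 31 days: +31 → Jan 1, 2236 (52 left).
Jan has 31 days: +31 → Feb 1, 2236 (21 left).
+21 → Feb 22, 2236.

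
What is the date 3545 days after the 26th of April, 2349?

January 9, 2359

+365 (one year) → Apr 26, 2350 (3180 left).
+365 (one year) → Apr 26, 2351 (2815 left).
+366 (one year; includes Feb 29, 2352) → Apr 26, 2352 (2449 left).
+365 (one year) → Apr 26, 2353 (2084 left).
+365 (one year) → Apr 26, 2354 (1719 left).
+365 (one year) → Apr 26, 2355 (1354 left).
+366 (one year; includes Feb 29, 2356) → Apr 26, 2356 (988 left).
+365 (one year) → Apr 26, 2357 (623 left).
+365 (one year) → Apr 26, 2358 (258 left).
Apr has 30 days: +5 → May 1, 2358 (253 left).
May has 31 days: +31 → Jun 1, 2358 (222 left).
Jun has 30 days: +30 → Jul 1, 2358 (192 left).
Jul has 31 days: +31 → Aug 1, 2358 (161 left).
Aug has 31 days: +31 → Sep 1, 2358 (130 left).
Sep has 30 days: +30 → Oct 1, 2358 (100 left).
Oct has 31 days: +31 → Nov 1, 2358 (69 left).
Nov has 30 days: +30 → Dec 1, 2358 (39 left).
Dec has 31 days: +31 → Jan 1, 2359 (8 left).
+8 → Jan 9, 2359.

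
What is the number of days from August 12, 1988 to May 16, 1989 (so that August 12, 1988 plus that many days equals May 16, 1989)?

Aug 12, 1988 → Sep 12, 1988: 31 days (August has 31).
Sep 12, 1988 → Oct 12, 1988: 30 days (September has 30).
Oct 12, 1988 → Nov 12, 1988: 31 days (October has 31).
Nov 12, 1988 → Dec 12, 1988: 30 days (November has 30).
Dec 12, 1988 → Jan 12, 1989: 31 days (December has 31).
Jan 12, 1989 → Feb 12, 1989: 31 days (January has 31).
Feb 12, 1989 → Mar 12, 1989: 28 days (February has 28).
Mar 12, 1989 → Apr 12, 1989: 31 days (March has 31).
Apr 12, 1989 → May 12, 1989: 30 days (April has 30).
May 12, 1989 → May 16, 1989: 4 days.
Total: 277 days.

277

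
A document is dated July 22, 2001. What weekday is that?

January 1, 2001 is a Monday.
Jan 1, 2001 → Feb 1, 2001: 31 days (January has 31).
Feb 1, 2001 → Mar 1, 2001: 28 days (February has 28).
Mar 1, 2001 → Apr 1, 2001: 31 days (March has 31).
Apr 1, 2001 → May 1, 2001: 30 days (April has 30).
May 1, 2001 → Jun 1, 2001: 31 days (May has 31).
Jun 1, 2001 → Jul 1, 2001: 30 days (June has 30).
Jul 1, 2001 → Jul 22, 2001: 21 days.
Total: 202 days.
202 mod 7 = 6, so Monday + 6 = Sunday.

Sunday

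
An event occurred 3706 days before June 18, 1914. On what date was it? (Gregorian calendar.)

April 25, 1904

−365 (one year) → Jun 18, 1913 (3341 left).
−365 (one year) → Jun 18, 1912 (2976 left).
−366 (one year; includes Feb 29, 1912) → Jun 18, 1911 (2610 left).
−365 (one year) → Jun 18, 1910 (2245 left).
−365 (one year) → Jun 18, 1909 (1880 left).
−365 (one year) → Jun 18, 1908 (1515 left).
−366 (one year; includes Feb 29, 1908) → Jun 18, 1907 (1149 left).
−365 (one year) → Jun 18, 1906 (784 left).
−365 (one year) → Jun 18, 1905 (419 left).
−365 (one year) → Jun 18, 1904 (54 left).
−18 → May 31, 1904 (end of May, 31 days; 36 left).
−31 → Apr 30, 1904 (end of Apr, 30 days; 5 left).
−5 → Apr 25, 1904.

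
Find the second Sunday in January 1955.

January 9, 1955

January 1, 1955 is a Saturday.
The first Sunday is therefore January 2 (1 days later).
The second Sunday is 2 + 1×7 = January 9.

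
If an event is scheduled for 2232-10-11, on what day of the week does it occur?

Doomsday rule: the anchor day for the 2200s is Friday. For year 32: 32÷12 = 2 r 8, and 8÷4 = 2, so 2+8+2 = 12.
Friday + 12 ≡ Wednesday — that's 2232's doomsday.
In October the doomsday date is Oct 10.
Oct 11 is 1 day after Oct 10; 1 mod 7 = 1, so Wednesday + 1 = Thursday.

Thursday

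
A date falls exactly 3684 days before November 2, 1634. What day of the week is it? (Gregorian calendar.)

Nov 2, 1634 is a Thursday.
3684 mod 7 = 2, so 3684 days before a Thursday is Thursday − 2 = Tuesday.

Tuesday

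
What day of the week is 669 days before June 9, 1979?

First find the weekday of Jun 9, 1979. Doomsday rule: the anchor day for the 1900s is Wednesday. For year 79: 79÷12 = 6 r 7, and 7÷4 = 1, so 6+7+1 = 14.
Wednesday + 14 ≡ Wednesday — that's 1979's doomsday.
In June the doomsday date is Jun 6.
Jun 9 is 3 days after Jun 6; 3 mod 7 = 3, so Wednesday + 3 = Saturday.
669 mod 7 = 4, so 669 days before a Saturday is Saturday − 4 = Tuesday.

Tuesday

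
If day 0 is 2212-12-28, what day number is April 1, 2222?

Dec 28, 2212 → Dec 28, 2213: 365 days.
Dec 28, 2213 → Dec 28, 2214: 365 days.
Dec 28, 2214 → Dec 28, 2215: 365 days.
Dec 28, 2215 → Dec 28, 2216: 366 days (Feb 29, 2216 is in that span).
Dec 28, 2216 → Dec 28, 2217: 365 days.
Dec 28, 2217 → Dec 28, 2218: 365 days.
Dec 28, 2218 → Dec 28, 2219: 365 days.
Dec 28, 2219 → Dec 28, 2220: 366 days (Feb 29, 2220 is in that span).
Dec 28, 2220 → Dec 28, 2221: 365 days.
Dec 28, 2221 → Jan 28, 2222: 31 days (December has 31).
Jan 28, 2222 → Feb 28, 2222: 31 days (January has 31).
Feb 28, 2222 → Mar 28, 2222: 28 days (February has 28).
Mar 28, 2222 → Apr 1, 2222: 4 days.
Total: 3381 days.

3381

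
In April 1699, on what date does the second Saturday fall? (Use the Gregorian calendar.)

April 11, 1699

April 1, 1699 is a Wednesday.
The first Saturday is therefore April 4 (3 days later).
The second Saturday is 4 + 1×7 = April 11.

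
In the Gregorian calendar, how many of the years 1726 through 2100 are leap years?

91

Multiples of 4 in [1726,2100]: 94.
Of those, multiples of 100: 4 (not leap unless ÷400).
Multiples of 400: 1.
Leap years = 94 − 4 + 1 = 91.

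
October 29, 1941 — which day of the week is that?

Doomsday rule: the anchor day for the 1900s is Wednesday. For year 41: 41÷12 = 3 r 5, and 5÷4 = 1, so 3+5+1 = 9.
Wednesday + 9 ≡ Friday — that's 1941's doomsday.
In October the doomsday date is Oct 10.
Oct 29 is 19 days after Oct 10; 19 mod 7 = 5, so Friday + 5 = Wednesday.

Wednesday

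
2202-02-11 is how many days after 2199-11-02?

Nov 2, 2199 → Nov 2, 2200: 365 days.
Nov 2, 2200 → Nov 2, 2201: 365 days.
Nov 2, 2201 → Dec 2, 2201: 30 days (November has 30).
Dec 2, 2201 → Jan 2, 2202: 31 days (December has 31).
Jan 2, 2202 → Feb 2, 2202: 31 days (January has 31).
Feb 2, 2202 → Feb 11, 2202: 9 days.
Total: 831 days.

831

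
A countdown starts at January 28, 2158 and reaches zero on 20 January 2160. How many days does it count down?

722

Jan 28, 2158 → Jan 28, 2159: 365 days.
Jan 28, 2159 → Feb 28, 2159: 31 days (January has 31).
Feb 28, 2159 → Mar 28, 2159: 28 days (February has 28).
Mar 28, 2159 → Apr 28, 2159: 31 days (March has 31).
Apr 28, 2159 → May 28, 2159: 30 days (April has 30).
May 28, 2159 → Jun 28, 2159: 31 days (May has 31).
Jun 28, 2159 → Jul 28, 2159: 30 days (June has 30).
Jul 28, 2159 → Aug 28, 2159: 31 days (July has 31).
Aug 28, 2159 → Sep 28, 2159: 31 days (August has 31).
Sep 28, 2159 → Oct 28, 2159: 30 days (September has 30).
Oct 28, 2159 → Nov 28, 2159: 31 days (October has 31).
Nov 28, 2159 → Dec 28, 2159: 30 days (November has 30).
Dec 28, 2159 → Jan 20, 2160: 23 days.
Total: 722 days.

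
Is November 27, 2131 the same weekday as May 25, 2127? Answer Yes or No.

No

From May 25, 2127 to Nov 27, 2131 is 1647 days.
1647 mod 7 = 2, so they are different weekdays.
(May 25, 2127 is a Sunday; Nov 27, 2131 is a Tuesday.)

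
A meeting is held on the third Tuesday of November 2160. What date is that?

November 1, 2160 is a Saturday.
The first Tuesday is therefore November 4 (3 days later).
The third Tuesday is 4 + 2×7 = November 18.

November 18, 2160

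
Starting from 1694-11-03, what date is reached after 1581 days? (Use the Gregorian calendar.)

March 3, 1699

+365 (one year) → Nov 3, 1695 (1216 left).
+366 (one year; includes Feb 29, 1696) → Nov 3, 1696 (850 left).
+365 (one year) → Nov 3, 1697 (485 left).
+365 (one year) → Nov 3, 1698 (120 left).
Nov has 30 days: +28 → Dec 1, 1698 (92 left).
Dec has 31 days: +31 → Jan 1, 1699 (61 left).
Jan has 31 days: +31 → Feb 1, 1699 (30 left).
Feb has 28 days: +28 → Mar 1, 1699 (2 left).
+2 → Mar 3, 1699.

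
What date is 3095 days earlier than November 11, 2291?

−365 (one year) → Nov 11, 2290 (2730 left).
−365 (one year) → Nov 11, 2289 (2365 left).
−365 (one year) → Nov 11, 2288 (2000 left).
−366 (one year; includes Feb 29, 2288) → Nov 11, 2287 (1634 left).
−365 (one year) → Nov 11, 2286 (1269 left).
−365 (one year) → Nov 11, 2285 (904 left).
−365 (one year) → Nov 11, 2284 (539 left).
−366 (one year; includes Feb 29, 2284) → Nov 11, 2283 (173 left).
−11 → Oct 31, 2283 (end of Oct, 31 days; 162 left).
−31 → Sep 30, 2283 (end of Sep, 30 days; 131 left).
−30 → Aug 31, 2283 (end of Aug, 31 days; 101 left).
−31 → Jul 31, 2283 (end of Jul, 31 days; 70 left).
−31 → Jun 30, 2283 (end of Jun, 30 days; 39 left).
−30 → May 31, 2283 (end of May, 31 days; 9 left).
−9 → May 22, 2283.

May 22, 2283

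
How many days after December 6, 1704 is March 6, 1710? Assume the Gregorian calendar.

1916

Dec 6, 1704 → Dec 6, 1705: 365 days.
Dec 6, 1705 → Dec 6, 1706: 365 days.
Dec 6, 1706 → Dec 6, 1707: 365 days.
Dec 6, 1707 → Dec 6, 1708: 366 days (Feb 29, 1708 is in that span).
Dec 6, 1708 → Dec 6, 1709: 365 days.
Dec 6, 1709 → Jan 6, 1710: 31 days (December has 31).
Jan 6, 1710 → Feb 6, 1710: 31 days (January has 31).
Feb 6, 1710 → Mar 6, 1710: 28 days.
Total: 1916 days.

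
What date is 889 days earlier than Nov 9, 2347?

June 3, 2345

−365 (one year) → Nov 9, 2346 (524 left).
−365 (one year) → Nov 9, 2345 (159 left).
−9 → Oct 31, 2345 (end of Oct, 31 days; 150 left).
−31 → Sep 30, 2345 (end of Sep, 30 days; 119 left).
−30 → Aug 31, 2345 (end of Aug, 31 days; 89 left).
−31 → Jul 31, 2345 (end of Jul, 31 days; 58 left).
−31 → Jun 30, 2345 (end of Jun, 30 days; 27 left).
−27 → Jun 3, 2345.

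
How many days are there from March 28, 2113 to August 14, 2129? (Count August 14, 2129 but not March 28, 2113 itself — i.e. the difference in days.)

Mar 28, 2113 → Mar 28, 2114: 365 days.
Mar 28, 2114 → Mar 28, 2115: 365 days.
Mar 28, 2115 → Mar 28, 2116: 366 days (Feb 29, 2116 is in that span).
Mar 28, 2116 → Mar 28, 2117: 365 days.
Mar 28, 2117 → Mar 28, 2118: 365 days.
Mar 28, 2118 → Mar 28, 2119: 365 days.
Mar 28, 2119 → Mar 28, 2120: 366 days (Feb 29, 2120 is in that span).
Mar 28, 2120 → Mar 28, 2121: 365 days.
Mar 28, 2121 → Mar 28, 2122: 365 days.
Mar 28, 2122 → Mar 28, 2123: 365 days.
Mar 28, 2123 → Mar 28, 2124: 366 days (Feb 29, 2124 is in that span).
Mar 28, 2124 → Mar 28, 2125: 365 days.
Mar 28, 2125 → Mar 28, 2126: 365 days.
Mar 28, 2126 → Mar 28, 2127: 365 days.
Mar 28, 2127 → Mar 28, 2128: 366 days (Feb 29, 2128 is in that span).
Mar 28, 2128 → Mar 28, 2129: 365 days.
Mar 28, 2129 → Apr 28, 2129: 31 days (March has 31).
Apr 28, 2129 → May 28, 2129: 30 days (April has 30).
May 28, 2129 → Jun 28, 2129: 31 days (May has 31).
Jun 28, 2129 → Jul 28, 2129: 30 days (June has 30).
Jul 28, 2129 → Aug 14, 2129: 17 days.
Total: 5983 days.

5983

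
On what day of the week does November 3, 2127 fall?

Monday

Doomsday rule: the anchor day for the 2100s is Sunday. For year 27: 27÷12 = 2 r 3, and 3÷4 = 0, so 2+3+0 = 5.
Sunday + 5 ≡ Friday — that's 2127's doomsday.
In November the doomsday date is Nov 7.
Nov 3 is 4 days before Nov 7; 4 mod 7 = 4, so Friday − 4 = Monday.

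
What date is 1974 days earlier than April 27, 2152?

−366 (one year; includes Feb 29, 2152) → Apr 27, 2151 (1608 left).
−365 (one year) → Apr 27, 2150 (1243 left).
−365 (one year) → Apr 27, 2149 (878 left).
−365 (one year) → Apr 27, 2148 (513 left).
−366 (one year; includes Feb 29, 2148) → Apr 27, 2147 (147 left).
−27 → Mar 31, 2147 (end of Mar, 31 days; 120 left).
−31 → Feb 28, 2147 (end of Feb, 28 days; 89 left).
−28 → Jan 31, 2147 (end of Jan, 31 days; 61 left).
−31 → Dec 31, 2146 (end of Dec, 31 days; 30 left).
−30 → Dec 1, 2146.

December 1, 2146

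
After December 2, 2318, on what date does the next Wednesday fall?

December 4, 2318

Dec 2, 2318 is a Monday.
From Monday to the next Wednesday is 2 days.
Dec 2, 2318 + 2 = Dec 4, 2318.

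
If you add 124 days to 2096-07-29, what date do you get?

Jul has 31 days: +3 → Aug 1, 2096 (121 left).
Aug has 31 days: +31 → Sep 1, 2096 (90 left).
Sep has 30 days: +30 → Oct 1, 2096 (60 left).
Oct has 31 days: +31 → Nov 1, 2096 (29 left).
+29 → Nov 30, 2096.

November 30, 2096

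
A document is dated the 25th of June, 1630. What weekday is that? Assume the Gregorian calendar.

Doomsday rule: the anchor day for the 1600s is Tuesday. For year 30: 30÷12 = 2 r 6, and 6÷4 = 1, so 2+6+1 = 9.
Tuesday + 9 ≡ Thursday — that's 1630's doomsday.
In June the doomsday date is Jun 6.
Jun 25 is 19 days after Jun 6; 19 mod 7 = 5, so Thursday + 5 = Tuesday.

Tuesday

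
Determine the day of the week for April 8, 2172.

Doomsday rule: the anchor day for the 2100s is Sunday. For year 72: 72÷12 = 6 r 0, and 0÷4 = 0, so 6+0+0 = 6.
Sunday + 6 ≡ Saturday — that's 2172's doomsday.
In April the doomsday date is Apr 4.
Apr 8 is 4 days after Apr 4; 4 mod 7 = 4, so Saturday + 4 = Wednesday.

Wednesday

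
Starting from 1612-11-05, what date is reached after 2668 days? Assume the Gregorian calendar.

February 25, 1620

+365 (one year) → Nov 5, 1613 (2303 left).
+365 (one year) → Nov 5, 1614 (1938 left).
+365 (one year) → Nov 5, 1615 (1573 left).
+366 (one year; includes Feb 29, 1616) → Nov 5, 1616 (1207 left).
+365 (one year) → Nov 5, 1617 (842 left).
+365 (one year) → Nov 5, 1618 (477 left).
+365 (one year) → Nov 5, 1619 (112 left).
Nov has 30 days: +26 → Dec 1, 1619 (86 left).
Dec has 31 days: +31 → Jan 1, 1620 (55 left).
Jan has 31 days: +31 → Feb 1, 1620 (24 left).
+24 → Feb 25, 1620.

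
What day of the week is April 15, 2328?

Sunday

Doomsday rule: the anchor day for the 2300s is Wednesday. For year 28: 28÷12 = 2 r 4, and 4÷4 = 1, so 2+4+1 = 7.
Wednesday + 7 ≡ Wednesday — that's 2328's doomsday.
In April the doomsday date is Apr 4.
Apr 15 is 11 days after Apr 4; 11 mod 7 = 4, so Wednesday + 4 = Sunday.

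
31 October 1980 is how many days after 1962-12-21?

Dec 21, 1962 → Dec 21, 1963: 365 days.
Dec 21, 1963 → Dec 21, 1964: 366 days (Feb 29, 1964 is in that span).
Dec 21, 1964 → Dec 21, 1965: 365 days.
Dec 21, 1965 → Dec 21, 1966: 365 days.
Dec 21, 1966 → Dec 21, 1967: 365 days.
Dec 21, 1967 → Dec 21, 1968: 366 days (Feb 29, 1968 is in that span).
Dec 21, 1968 → Dec 21, 1969: 365 days.
Dec 21, 1969 → Dec 21, 1970: 365 days.
Dec 21, 1970 → Dec 21, 1971: 365 days.
Dec 21, 1971 → Dec 21, 1972: 366 days (Feb 29, 1972 is in that span).
Dec 21, 1972 → Dec 21, 1973: 365 days.
Dec 21, 1973 → Dec 21, 1974: 365 days.
Dec 21, 1974 → Dec 21, 1975: 365 days.
Dec 21, 1975 → Dec 21, 1976: 366 days (Feb 29, 1976 is in that span).
Dec 21, 1976 → Dec 21, 1977: 365 days.
Dec 21, 1977 → Dec 21, 1978: 365 days.
Dec 21, 1978 → Dec 21, 1979: 365 days.
Dec 21, 1979 → Jan 21, 1980: 31 days (December has 31).
Jan 21, 1980 → Feb 21, 1980: 31 days (January has 31).
Feb 21, 1980 → Mar 21, 1980: 29 days (February has 29).
Mar 21, 1980 → Apr 21, 1980: 31 days (March has 31).
Apr 21, 1980 → May 21, 1980: 30 days (April has 30).
May 21, 1980 → Jun 21, 1980: 31 days (May has 31).
Jun 21, 1980 → Jul 21, 1980: 30 days (June has 30).
Jul 21, 1980 → Aug 21, 1980: 31 days (July has 31).
Aug 21, 1980 → Sep 21, 1980: 31 days (August has 31).
Sep 21, 1980 → Oct 21, 1980: 30 days (September has 30).
Oct 21, 1980 → Oct 31, 1980: 10 days.
Total: 6524 days.

6524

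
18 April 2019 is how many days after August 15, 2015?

1342

Aug 15, 2015 → Aug 15, 2016: 366 days (Feb 29, 2016 is in that span).
Aug 15, 2016 → Aug 15, 2017: 365 days.
Aug 15, 2017 → Aug 15, 2018: 365 days.
Aug 15, 2018 → Sep 15, 2018: 31 days (August has 31).
Sep 15, 2018 → Oct 15, 2018: 30 days (September has 30).
Oct 15, 2018 → Nov 15, 2018: 31 days (October has 31).
Nov 15, 2018 → Dec 15, 2018: 30 days (November has 30).
Dec 15, 2018 → Jan 15, 2019: 31 days (December has 31).
Jan 15, 2019 → Feb 15, 2019: 31 days (January has 31).
Feb 15, 2019 → Mar 15, 2019: 28 days (February has 28).
Mar 15, 2019 → Apr 15, 2019: 31 days (March has 31).
Apr 15, 2019 → Apr 18, 2019: 3 days.
Total: 1342 days.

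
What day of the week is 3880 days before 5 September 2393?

Sep 5, 2393 is a Sunday.
3880 mod 7 = 2, so 3880 days before a Sunday is Sunday − 2 = Friday.

Friday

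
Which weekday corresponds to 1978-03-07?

Tuesday

January 1, 1978 is a Sunday.
Jan 1, 1978 → Feb 1, 1978: 31 days (January has 31).
Feb 1, 1978 → Mar 1, 1978: 28 days (February has 28).
Mar 1, 1978 → Mar 7, 1978: 6 days.
Total: 65 days.
65 mod 7 = 2, so Sunday + 2 = Tuesday.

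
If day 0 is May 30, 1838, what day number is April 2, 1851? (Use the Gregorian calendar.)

May 30, 1838 → May 30, 1839: 365 days.
May 30, 1839 → May 30, 1840: 366 days (Feb 29, 1840 is in that span).
May 30, 1840 → May 30, 1841: 365 days.
May 30, 1841 → May 30, 1842: 365 days.
May 30, 1842 → May 30, 1843: 365 days.
May 30, 1843 → May 30, 1844: 366 days (Feb 29, 1844 is in that span).
May 30, 1844 → May 30, 1845: 365 days.
May 30, 1845 → May 30, 1846: 365 days.
May 30, 1846 → May 30, 1847: 365 days.
May 30, 1847 → May 30, 1848: 366 days (Feb 29, 1848 is in that span).
May 30, 1848 → May 30, 1849: 365 days.
May 30, 1849 → May 30, 1850: 365 days.
May 30, 1850 → Jun 30, 1850: 31 days (May has 31).
Jun 30, 1850 → Jul 30, 1850: 30 days (June has 30).
Jul 30, 1850 → Aug 30, 1850: 31 days (July has 31).
Aug 30, 1850 → Sep 30, 1850: 31 days (August has 31).
Sep 30, 1850 → Oct 30, 1850: 30 days (September has 30).
Oct 30, 1850 → Nov 30, 1850: 31 days (October has 31).
Nov 30, 1850 → Dec 30, 1850: 30 days (November has 30).
Dec 30, 1850 → Jan 30, 1851: 31 days (December has 31).
Jan 30, 1851 → Feb 28, 1851: 29 days (January has 31).
Feb 28, 1851 → Mar 28, 1851: 28 days (February has 28).
Mar 28, 1851 → Apr 2, 1851: 5 days.
Total: 4690 days.

4690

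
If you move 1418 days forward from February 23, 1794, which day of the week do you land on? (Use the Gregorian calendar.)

Feb 23, 1794 is a Sunday.
1418 mod 7 = 4, so 1418 days after a Sunday is Sunday + 4 = Thursday.

Thursday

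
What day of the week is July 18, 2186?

Tuesday

Doomsday rule: the anchor day for the 2100s is Sunday. For year 86: 86÷12 = 7 r 2, and 2÷4 = 0, so 7+2+0 = 9.
Sunday + 9 ≡ Tuesday — that's 2186's doomsday.
In July the doomsday date is Jul 11.
Jul 18 is 7 days after Jul 11; 7 mod 7 = 0, so Tuesday + 0 = Tuesday.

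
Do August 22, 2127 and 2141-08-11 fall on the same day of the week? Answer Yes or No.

Yes

From Aug 22, 2127 to Aug 11, 2141 is 5103 days.
5103 mod 7 = 0, so they are the same weekday.
(Aug 22, 2127 is a Friday; Aug 11, 2141 is a Friday.)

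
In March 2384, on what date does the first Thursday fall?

March 1, 2384

March 1, 2384 is a Thursday.
The first Thursday is therefore March 1 (same day).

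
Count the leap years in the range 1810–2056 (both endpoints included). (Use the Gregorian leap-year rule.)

61

Multiples of 4 in [1810,2056]: 62.
Of those, multiples of 100: 2 (not leap unless ÷400).
Multiples of 400: 1.
Leap years = 62 − 2 + 1 = 61.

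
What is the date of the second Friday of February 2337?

February 12, 2337

February 1, 2337 is a Monday.
The first Friday is therefore February 5 (4 days later).
The second Friday is 5 + 1×7 = February 12.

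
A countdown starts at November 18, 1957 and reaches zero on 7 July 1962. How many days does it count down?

1692

Nov 18, 1957 → Nov 18, 1958: 365 days.
Nov 18, 1958 → Nov 18, 1959: 365 days.
Nov 18, 1959 → Nov 18, 1960: 366 days (Feb 29, 1960 is in that span).
Nov 18, 1960 → Nov 18, 1961: 365 days.
Nov 18, 1961 → Dec 18, 1961: 30 days (November has 30).
Dec 18, 1961 → Jan 18, 1962: 31 days (December has 31).
Jan 18, 1962 → Feb 18, 1962: 31 days (January has 31).
Feb 18, 1962 → Mar 18, 1962: 28 days (February has 28).
Mar 18, 1962 → Apr 18, 1962: 31 days (March has 31).
Apr 18, 1962 → May 18, 1962: 30 days (April has 30).
May 18, 1962 → Jun 18, 1962: 31 days (May has 31).
Jun 18, 1962 → Jul 7, 1962: 19 days.
Total: 1692 days.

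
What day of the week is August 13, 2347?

Doomsday rule: the anchor day for the 2300s is Wednesday. For year 47: 47÷12 = 3 r 11, and 11÷4 = 2, so 3+11+2 = 16.
Wednesday + 16 ≡ Friday — that's 2347's doomsday.
In August the doomsday date is Aug 8.
Aug 13 is 5 days after Aug 8; 5 mod 7 = 5, so Friday + 5 = Wednesday.

Wednesday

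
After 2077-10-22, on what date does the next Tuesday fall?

Oct 22, 2077 is a Friday.
From Friday to the next Tuesday is 4 days.
Oct 22, 2077 + 4 = Oct 26, 2077.

October 26, 2077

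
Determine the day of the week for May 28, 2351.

Doomsday rule: the anchor day for the 2300s is Wednesday. For year 51: 51÷12 = 4 r 3, and 3÷4 = 0, so 4+3+0 = 7.
Wednesday + 7 ≡ Wednesday — that's 2351's doomsday.
In May the doomsday date is May 9.
May 28 is 19 days after May 9; 19 mod 7 = 5, so Wednesday + 5 = Monday.

Monday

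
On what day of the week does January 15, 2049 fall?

January 1, 2049 is a Friday.
Jan 1, 2049 → Jan 15, 2049: 14 days.
Total: 14 days.
14 mod 7 = 0, so Friday + 0 = Friday.

Friday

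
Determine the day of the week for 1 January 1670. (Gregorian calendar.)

Wednesday

Doomsday rule: the anchor day for the 1600s is Tuesday. For year 70: 70÷12 = 5 r 10, and 10÷4 = 2, so 5+10+2 = 17.
Tuesday + 17 ≡ Friday — that's 1670's doomsday.
In January the doomsday date is Jan 3 (1670 is not a leap year).
Jan 1 is 2 days before Jan 3; 2 mod 7 = 2, so Friday − 2 = Wednesday.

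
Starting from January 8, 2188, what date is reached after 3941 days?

October 23, 2198

+366 (one year; includes Feb 29, 2188) → Jan 8, 2189 (3575 left).
+365 (one year) → Jan 8, 2190 (3210 left).
+365 (one year) → Jan 8, 2191 (2845 left).
+365 (one year) → Jan 8, 2192 (2480 left).
+366 (one year; includes Feb 29, 2192) → Jan 8, 2193 (2114 left).
+365 (one year) → Jan 8, 2194 (1749 left).
+365 (one year) → Jan 8, 2195 (1384 left).
+365 (one year) → Jan 8, 2196 (1019 left).
+366 (one year; includes Feb 29, 2196) → Jan 8, 2197 (653 left).
+365 (one year) → Jan 8, 2198 (288 left).
Jan has 31 days: +24 → Feb 1, 2198 (264 left).
Feb has 28 days: +28 → Mar 1, 2198 (236 left).
Mar has 31 days: +31 → Apr 1, 2198 (205 left).
Apr has 30 days: +30 → May 1, 2198 (175 left).
May has 31 days: +31 → Jun 1, 2198 (144 left).
Jun has 30 days: +30 → Jul 1, 2198 (114 left).
Jul has 31 days: +31 → Aug 1, 2198 (83 left).
Aug has 31 days: +31 → Sep 1, 2198 (52 left).
Sep has 30 days: +30 → Oct 1, 2198 (22 left).
+22 → Oct 23, 2198.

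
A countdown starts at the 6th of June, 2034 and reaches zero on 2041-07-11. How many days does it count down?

Jun 6, 2034 → Jun 6, 2035: 365 days.
Jun 6, 2035 → Jun 6, 2036: 366 days (Feb 29, 2036 is in that span).
Jun 6, 2036 → Jun 6, 2037: 365 days.
Jun 6, 2037 → Jun 6, 2038: 365 days.
Jun 6, 2038 → Jun 6, 2039: 365 days.
Jun 6, 2039 → Jun 6, 2040: 366 days (Feb 29, 2040 is in that span).
Jun 6, 2040 → Jul 6, 2040: 30 days (June has 30).
Jul 6, 2040 → Aug 6, 2040: 31 days (July has 31).
Aug 6, 2040 → Sep 6, 2040: 31 days (August has 31).
Sep 6, 2040 → Oct 6, 2040: 30 days (September has 30).
Oct 6, 2040 → Nov 6, 2040: 31 days (October has 31).
Nov 6, 2040 → Dec 6, 2040: 30 days (November has 30).
Dec 6, 2040 → Jan 6, 2041: 31 days (December has 31).
Jan 6, 2041 → Feb 6, 2041: 31 days (January has 31).
Feb 6, 2041 → Mar 6, 2041: 28 days (February has 28).
Mar 6, 2041 → Apr 6, 2041: 31 days (March has 31).
Apr 6, 2041 → May 6, 2041: 30 days (April has 30).
May 6, 2041 → Jun 6, 2041: 31 days (May has 31).
Jun 6, 2041 → Jul 6, 2041: 30 days (June has 30).
Jul 6, 2041 → Jul 11, 2041: 5 days.
Total: 2592 days.

2592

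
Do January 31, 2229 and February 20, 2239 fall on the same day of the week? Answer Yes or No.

No

From Jan 31, 2229 to Feb 20, 2239 is 3672 days.
3672 mod 7 = 4, so they are different weekdays.
(Jan 31, 2229 is a Saturday; Feb 20, 2239 is a Wednesday.)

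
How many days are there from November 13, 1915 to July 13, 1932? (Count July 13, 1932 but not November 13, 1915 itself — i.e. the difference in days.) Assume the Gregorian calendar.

Nov 13, 1915 → Nov 13, 1916: 366 days (Feb 29, 1916 is in that span).
Nov 13, 1916 → Nov 13, 1917: 365 days.
Nov 13, 1917 → Nov 13, 1918: 365 days.
Nov 13, 1918 → Nov 13, 1919: 365 days.
Nov 13, 1919 → Nov 13, 1920: 366 days (Feb 29, 1920 is in that span).
Nov 13, 1920 → Nov 13, 1921: 365 days.
Nov 13, 1921 → Nov 13, 1922: 365 days.
Nov 13, 1922 → Nov 13, 1923: 365 days.
Nov 13, 1923 → Nov 13, 1924: 366 days (Feb 29, 1924 is in that span).
Nov 13, 1924 → Nov 13, 1925: 365 days.
Nov 13, 1925 → Nov 13, 1926: 365 days.
Nov 13, 1926 → Nov 13, 1927: 365 days.
Nov 13, 1927 → Nov 13, 1928: 366 days (Feb 29, 1928 is in that span).
Nov 13, 1928 → Nov 13, 1929: 365 days.
Nov 13, 1929 → Nov 13, 1930: 365 days.
Nov 13, 1930 → Nov 13, 1931: 365 days.
Nov 13, 1931 → Dec 13, 1931: 30 days (November has 30).
Dec 13, 1931 → Jan 13, 1932: 31 days (December has 31).
Jan 13, 1932 → Feb 13, 1932: 31 days (January has 31).
Feb 13, 1932 → Mar 13, 1932: 29 days (February has 29).
Mar 13, 1932 → Apr 13, 1932: 31 days (March has 31).
Apr 13, 1932 → May 13, 1932: 30 days (April has 30).
May 13, 1932 → Jun 13, 1932: 31 days (May has 31).
Jun 13, 1932 → Jul 13, 1932: 30 days.
Total: 6087 days.

6087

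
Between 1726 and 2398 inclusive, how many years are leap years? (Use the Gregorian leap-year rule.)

163

Multiples of 4 in [1726,2398]: 168.
Of those, multiples of 100: 6 (not leap unless ÷400).
Multiples of 400: 1.
Leap years = 168 − 6 + 1 = 163.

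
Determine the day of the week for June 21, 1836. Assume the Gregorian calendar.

Tuesday

Doomsday rule: the anchor day for the 1800s is Friday. For year 36: 36÷12 = 3 r 0, and 0÷4 = 0, so 3+0+0 = 3.
Friday + 3 ≡ Monday — that's 1836's doomsday.
In June the doomsday date is Jun 6.
Jun 21 is 15 days after Jun 6; 15 mod 7 = 1, so Monday + 1 = Tuesday.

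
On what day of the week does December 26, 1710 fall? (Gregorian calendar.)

Doomsday rule: the anchor day for the 1700s is Sunday. For year 10: 10÷12 = 0 r 10, and 10÷4 = 2, so 0+10+2 = 12.
Sunday + 12 ≡ Friday — that's 1710's doomsday.
In December the doomsday date is Dec 12.
Dec 26 is 14 days after Dec 12; 14 mod 7 = 0, so Friday + 0 = Friday.

Friday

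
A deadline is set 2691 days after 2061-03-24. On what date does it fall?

August 5, 2068

+365 (one year) → Mar 24, 2062 (2326 left).
+365 (one year) → Mar 24, 2063 (1961 left).
+366 (one year; includes Feb 29, 2064) → Mar 24, 2064 (1595 left).
+365 (one year) → Mar 24, 2065 (1230 left).
+365 (one year) → Mar 24, 2066 (865 left).
+365 (one year) → Mar 24, 2067 (500 left).
+366 (one year; includes Feb 29, 2068) → Mar 24, 2068 (134 left).
Mar has 31 days: +8 → Apr 1, 2068 (126 left).
Apr has 30 days: +30 → May 1, 2068 (96 left).
May has 31 days: +31 → Jun 1, 2068 (65 left).
Jun has 30 days: +30 → Jul 1, 2068 (35 left).
Jul has 31 days: +31 → Aug 1, 2068 (4 left).
+4 → Aug 5, 2068.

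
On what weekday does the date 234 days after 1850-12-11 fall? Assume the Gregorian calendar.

First find the weekday of Dec 11, 1850. Doomsday rule: the anchor day for the 1800s is Friday. For year 50: 50÷12 = 4 r 2, and 2÷4 = 0, so 4+2+0 = 6.
Friday + 6 ≡ Thursday — that's 1850's doomsday.
In December the doomsday date is Dec 12.
Dec 11 is 1 day before Dec 12; 1 mod 7 = 1, so Thursday − 1 = Wednesday.
234 mod 7 = 3, so 234 days after a Wednesday is Wednesday + 3 = Saturday.

Saturday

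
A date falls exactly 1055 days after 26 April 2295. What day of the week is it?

First find the weekday of Apr 26, 2295. Doomsday rule: the anchor day for the 2200s is Friday. For year 95: 95÷12 = 7 r 11, and 11÷4 = 2, so 7+11+2 = 20.
Friday + 20 ≡ Thursday — that's 2295's doomsday.
In April the doomsday date is Apr 4.
Apr 26 is 22 days after Apr 4; 22 mod 7 = 1, so Thursday + 1 = Friday.
1055 mod 7 = 5, so 1055 days after a Friday is Friday + 5 = Wednesday.

Wednesday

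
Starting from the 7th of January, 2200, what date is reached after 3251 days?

December 2, 2208

+365 (one year) → Jan 7, 2201 (2886 left).
+365 (one year) → Jan 7, 2202 (2521 left).
+365 (one year) → Jan 7, 2203 (2156 left).
+365 (one year) → Jan 7, 2204 (1791 left).
+366 (one year; includes Feb 29, 2204) → Jan 7, 2205 (1425 left).
+365 (one year) → Jan 7, 2206 (1060 left).
+365 (one year) → Jan 7, 2207 (695 left).
+365 (one year) → Jan 7, 2208 (330 left).
Jan has 31 days: +25 → Feb 1, 2208 (305 left).
Feb has 29 days: +29 → Mar 1, 2208 (276 left).
Mar has 31 days: +31 → Apr 1, 2208 (245 left).
Apr has 30 days: +30 → May 1, 2208 (215 left).
May has 31 days: +31 → Jun 1, 2208 (184 left).
Jun has 30 days: +30 → Jul 1, 2208 (154 left).
Jul has 31 days: +31 → Aug 1, 2208 (123 left).
Aug has 31 days: +31 → Sep 1, 2208 (92 left).
Sep has 30 days: +30 → Oct 1, 2208 (62 left).
Oct has 31 days: +31 → Nov 1, 2208 (31 left).
Nov has 30 days: +30 → Dec 1, 2208 (1 left).
+1 → Dec 2, 2208.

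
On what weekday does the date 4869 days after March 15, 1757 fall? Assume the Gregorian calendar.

Saturday

Mar 15, 1757 is a Tuesday.
4869 mod 7 = 4, so 4869 days after a Tuesday is Tuesday + 4 = Saturday.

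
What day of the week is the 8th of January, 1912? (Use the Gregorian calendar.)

Monday

Doomsday rule: the anchor day for the 1900s is Wednesday. For year 12: 12÷12 = 1 r 0, and 0÷4 = 0, so 1+0+0 = 1.
Wednesday + 1 ≡ Thursday — that's 1912's doomsday.
In January the doomsday date is Jan 4 (1912 is a leap year (divisible by 4)).
Jan 8 is 4 days after Jan 4; 4 mod 7 = 4, so Thursday + 4 = Monday.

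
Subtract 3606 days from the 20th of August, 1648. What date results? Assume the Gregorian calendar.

October 6, 1638

−366 (one year; includes Feb 29, 1648) → Aug 20, 1647 (3240 left).
−365 (one year) → Aug 20, 1646 (2875 left).
−365 (one year) → Aug 20, 1645 (2510 left).
−365 (one year) → Aug 20, 1644 (2145 left).
−366 (one year; includes Feb 29, 1644) → Aug 20, 1643 (1779 left).
−365 (one year) → Aug 20, 1642 (1414 left).
−365 (one year) → Aug 20, 1641 (1049 left).
−365 (one year) → Aug 20, 1640 (684 left).
−366 (one year; includes Feb 29, 1640) → Aug 20, 1639 (318 left).
−20 → Jul 31, 1639 (end of Jul, 31 days; 298 left).
−31 → Jun 30, 1639 (end of Jun, 30 days; 267 left).
−30 → May 31, 1639 (end of May, 31 days; 237 left).
−31 → Apr 30, 1639 (end of Apr, 30 days; 206 left).
−30 → Mar 31, 1639 (end of Mar, 31 days; 176 left).
−31 → Feb 28, 1639 (end of Feb, 28 days; 145 left).
−28 → Jan 31, 1639 (end of Jan, 31 days; 117 left).
−31 → Dec 31, 1638 (end of Dec, 31 days; 86 left).
−31 → Nov 30, 1638 (end of Nov, 30 days; 55 left).
−30 → Oct 31, 1638 (end of Oct, 31 days; 25 left).
−25 → Oct 6, 1638.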